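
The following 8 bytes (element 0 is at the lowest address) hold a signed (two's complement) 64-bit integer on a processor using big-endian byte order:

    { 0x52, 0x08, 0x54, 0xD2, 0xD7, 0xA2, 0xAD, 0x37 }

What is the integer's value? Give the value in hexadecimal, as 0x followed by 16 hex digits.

In big-endian order the high byte comes first in memory.
The bytes are already most-significant first: 0x520854D2D7A2AD37.

0x520854D2D7A2AD37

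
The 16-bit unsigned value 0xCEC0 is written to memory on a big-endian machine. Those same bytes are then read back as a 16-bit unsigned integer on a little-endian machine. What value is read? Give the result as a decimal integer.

49358

Stored big-endian, the bytes at ascending addresses are CE C0.
Read back as little-endian, the first byte is least significant, giving 0xC0CE.
0xC0CE = 49358.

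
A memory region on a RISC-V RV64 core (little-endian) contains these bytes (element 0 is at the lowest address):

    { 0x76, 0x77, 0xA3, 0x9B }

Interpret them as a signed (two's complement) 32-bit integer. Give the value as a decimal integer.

Little-endian: lowest address holds the least-significant byte.
Reassemble most-significant byte first: 9B A3 77 76 → 0x9BA37776.
Top bit is set, so as a signed 32-bit value this is 0x9BA37776 − 2^32 = -1683785866.

-1683785866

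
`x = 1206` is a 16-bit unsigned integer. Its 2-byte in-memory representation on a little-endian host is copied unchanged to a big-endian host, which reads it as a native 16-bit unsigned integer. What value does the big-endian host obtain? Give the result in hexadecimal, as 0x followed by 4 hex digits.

0xB604

1206 in 16-bit hexadecimal is 0x04B6.
Stored little-endian, the bytes at ascending addresses are B6 04.
Read back as big-endian, the last byte is least significant, giving 0xB604.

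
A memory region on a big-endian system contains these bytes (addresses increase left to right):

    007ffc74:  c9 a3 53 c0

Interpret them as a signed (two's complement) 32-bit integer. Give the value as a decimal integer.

-912043072

Big-endian stores the most-significant byte at the lowest address.
The bytes are already most-significant first: 0xC9A353C0.
Top bit is set, so as a signed 32-bit value this is 0xC9A353C0 − 2^32 = -912043072.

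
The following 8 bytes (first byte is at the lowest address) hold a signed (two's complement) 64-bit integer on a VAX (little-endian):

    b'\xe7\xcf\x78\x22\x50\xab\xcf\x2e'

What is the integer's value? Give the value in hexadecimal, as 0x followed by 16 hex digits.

Little-endian stores the least-significant byte at the lowest address.
Reassemble most-significant byte first: 2E CF AB 50 22 78 CF E7 → 0x2ECFAB502278CFE7.

0x2ECFAB502278CFE7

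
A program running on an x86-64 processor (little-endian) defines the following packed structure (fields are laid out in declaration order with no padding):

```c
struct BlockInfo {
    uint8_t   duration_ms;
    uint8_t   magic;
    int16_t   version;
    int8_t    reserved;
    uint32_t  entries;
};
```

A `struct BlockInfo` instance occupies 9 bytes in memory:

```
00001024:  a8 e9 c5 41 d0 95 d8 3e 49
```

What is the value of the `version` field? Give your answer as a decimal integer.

16837

`version` follows `duration_ms` (1 B), `magic` (1 B), so it starts at offset 1 + 1 = 2 and occupies 2 bytes.
Bytes at offsets 2..3: C5 41.
In little-endian order the low byte comes first in memory.
Reassemble most-significant byte first: 41 C5 → 0x41C5.
0x41C5 = 16837.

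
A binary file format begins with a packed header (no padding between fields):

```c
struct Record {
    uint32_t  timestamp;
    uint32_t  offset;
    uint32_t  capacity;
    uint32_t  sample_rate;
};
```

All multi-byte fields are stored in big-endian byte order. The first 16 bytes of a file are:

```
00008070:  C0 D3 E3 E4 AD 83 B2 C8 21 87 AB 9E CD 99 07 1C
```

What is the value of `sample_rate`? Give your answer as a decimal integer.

`sample_rate` follows `timestamp` (4 B), `offset` (4 B), `capacity` (4 B), so it starts at offset 4 + 4 + 4 = 12 and occupies 4 bytes.
Bytes at offsets 12..15: CD 99 07 1C.
Big-endian stores the most-significant byte at the lowest address.
The bytes are already most-significant first: 0xCD99071C.
0xCD99071C = 3449358108.

3449358108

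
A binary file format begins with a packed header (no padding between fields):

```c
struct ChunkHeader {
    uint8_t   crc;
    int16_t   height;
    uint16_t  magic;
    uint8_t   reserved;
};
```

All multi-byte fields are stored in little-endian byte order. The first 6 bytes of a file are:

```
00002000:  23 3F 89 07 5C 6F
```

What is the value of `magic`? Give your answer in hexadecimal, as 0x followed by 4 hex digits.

`magic` follows `crc` (1 B), `height` (2 B), so it starts at offset 1 + 2 = 3 and occupies 2 bytes.
Bytes at offsets 3..4: 07 5C.
Little-endian stores the least-significant byte at the lowest address.
Reassemble most-significant byte first: 5C 07 → 0x5C07.

0x5C07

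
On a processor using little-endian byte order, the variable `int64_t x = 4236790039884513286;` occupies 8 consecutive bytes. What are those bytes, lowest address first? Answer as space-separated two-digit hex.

06 C0 3A 03 18 1A CC 3A

4236790039884513286 in hexadecimal, padded to 64 bits, is 0x3ACC1A18033AC006.
Split into bytes (most-significant first): 3A CC 1A 18 03 3A C0 06.
Little-endian stores the least-significant byte at the lowest address.
So at ascending addresses the bytes are 06 C0 3A 03 18 1A CC 3A.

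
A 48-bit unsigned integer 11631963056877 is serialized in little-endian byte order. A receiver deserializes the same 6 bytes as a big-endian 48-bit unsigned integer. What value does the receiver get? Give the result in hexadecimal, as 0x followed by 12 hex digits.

11631963056877 in 48-bit hexadecimal is 0x0A944706AAED.
Stored little-endian, the bytes at ascending addresses are ED AA 06 47 94 0A.
Read back as big-endian, the last byte is least significant, giving 0xEDAA0647940A.

0xEDAA0647940A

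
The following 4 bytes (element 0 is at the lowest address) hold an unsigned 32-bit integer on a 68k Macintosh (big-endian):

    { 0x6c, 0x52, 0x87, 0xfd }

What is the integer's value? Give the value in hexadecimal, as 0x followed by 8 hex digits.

0x6C5287FD

Big-endian stores the most-significant byte at the lowest address.
The bytes are already most-significant first: 0x6C5287FD.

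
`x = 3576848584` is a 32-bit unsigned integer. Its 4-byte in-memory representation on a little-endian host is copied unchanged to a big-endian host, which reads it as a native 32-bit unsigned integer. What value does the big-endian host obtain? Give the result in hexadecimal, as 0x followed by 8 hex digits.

0xC86032D5

3576848584 in 32-bit hexadecimal is 0xD53260C8.
Stored little-endian, the bytes at ascending addresses are C8 60 32 D5.
Read back as big-endian, the last byte is least significant, giving 0xC86032D5.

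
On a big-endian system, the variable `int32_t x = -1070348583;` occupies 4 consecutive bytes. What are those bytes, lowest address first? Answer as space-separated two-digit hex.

Two's complement of -1070348583 in 32 bits: 1070348583 = 0x3FCC3927; invert → 0xC033C6D8; add 1 → 0xC033C6D9.
Split into bytes (most-significant first): C0 33 C6 D9.
Big-endian: lowest address holds the most-significant byte.
So the memory order matches the most-significant-first order: C0 33 C6 D9.

C0 33 C6 D9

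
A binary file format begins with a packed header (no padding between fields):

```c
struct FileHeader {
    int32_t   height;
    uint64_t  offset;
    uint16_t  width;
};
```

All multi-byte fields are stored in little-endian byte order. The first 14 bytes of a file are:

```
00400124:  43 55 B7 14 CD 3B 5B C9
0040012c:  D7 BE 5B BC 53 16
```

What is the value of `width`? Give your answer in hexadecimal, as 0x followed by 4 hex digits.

`width` follows `height` (4 B), `offset` (8 B), so it starts at offset 4 + 8 = 12 and occupies 2 bytes.
Bytes at offsets 12..13: 53 16.
Little-endian: lowest address holds the least-significant byte.
Reassemble most-significant byte first: 16 53 → 0x1653.

0x1653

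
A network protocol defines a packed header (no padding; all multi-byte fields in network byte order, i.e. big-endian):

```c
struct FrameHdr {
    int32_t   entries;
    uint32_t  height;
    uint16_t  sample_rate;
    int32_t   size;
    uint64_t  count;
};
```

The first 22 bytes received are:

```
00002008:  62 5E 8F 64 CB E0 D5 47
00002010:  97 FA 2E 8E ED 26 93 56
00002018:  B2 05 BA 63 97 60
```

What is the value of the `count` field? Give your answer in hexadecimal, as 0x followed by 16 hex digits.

`count` follows `entries` (4 B), `height` (4 B), `sample_rate` (2 B), `size` (4 B), so it starts at offset 4 + 4 + 2 + 4 = 14 and occupies 8 bytes.
Bytes at offsets 14..21: 93 56 B2 05 BA 63 97 60.
Big-endian: lowest address holds the most-significant byte.
The bytes are already most-significant first: 0x9356B205BA639760.

0x9356B205BA639760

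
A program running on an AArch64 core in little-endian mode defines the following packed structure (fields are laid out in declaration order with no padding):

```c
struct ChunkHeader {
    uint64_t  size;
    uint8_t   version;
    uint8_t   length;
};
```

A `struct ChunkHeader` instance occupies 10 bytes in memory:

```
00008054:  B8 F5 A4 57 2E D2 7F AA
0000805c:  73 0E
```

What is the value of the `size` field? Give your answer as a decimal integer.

12285769404970759608

`size` is the first field, at byte offset 0, occupying 8 bytes.
Bytes at offsets 0..7: B8 F5 A4 57 2E D2 7F AA.
Little-endian: lowest address holds the least-significant byte.
Reassemble most-significant byte first: AA 7F D2 2E 57 A4 F5 B8 → 0xAA7FD22E57A4F5B8.
0xAA7FD22E57A4F5B8 = 12285769404970759608.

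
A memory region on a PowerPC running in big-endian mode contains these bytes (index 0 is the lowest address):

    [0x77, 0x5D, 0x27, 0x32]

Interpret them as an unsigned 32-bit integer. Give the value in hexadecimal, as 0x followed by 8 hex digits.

In big-endian order the high byte comes first in memory.
The bytes are already most-significant first: 0x775D2732.

0x775D2732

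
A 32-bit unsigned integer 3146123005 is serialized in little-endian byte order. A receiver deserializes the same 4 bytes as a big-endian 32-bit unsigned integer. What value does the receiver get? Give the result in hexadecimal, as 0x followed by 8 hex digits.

3146123005 in 32-bit hexadecimal is 0xBB8606FD.
Stored little-endian, the bytes at ascending addresses are FD 06 86 BB.
Read back as big-endian, the last byte is least significant, giving 0xFD0686BB.

0xFD0686BB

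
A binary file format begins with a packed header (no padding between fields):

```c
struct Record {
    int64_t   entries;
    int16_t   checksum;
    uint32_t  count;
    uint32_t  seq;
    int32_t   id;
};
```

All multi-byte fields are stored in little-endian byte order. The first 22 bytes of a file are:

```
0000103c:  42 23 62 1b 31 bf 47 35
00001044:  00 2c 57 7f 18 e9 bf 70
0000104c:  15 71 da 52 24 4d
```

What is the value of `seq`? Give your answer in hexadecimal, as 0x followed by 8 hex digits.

0x711570BF

`seq` follows `entries` (8 B), `checksum` (2 B), `count` (4 B), so it starts at offset 8 + 2 + 4 = 14 and occupies 4 bytes.
Bytes at offsets 14..17: BF 70 15 71.
Little-endian: lowest address holds the least-significant byte.
Reassemble most-significant byte first: 71 15 70 BF → 0x711570BF.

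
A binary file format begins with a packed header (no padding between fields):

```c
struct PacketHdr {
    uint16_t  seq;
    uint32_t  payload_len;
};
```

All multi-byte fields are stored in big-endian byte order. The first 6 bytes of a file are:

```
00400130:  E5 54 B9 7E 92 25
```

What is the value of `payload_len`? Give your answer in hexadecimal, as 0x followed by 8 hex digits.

`payload_len` follows `seq` (2 bytes), so it starts at byte offset 2 and occupies 4 bytes.
Bytes at offsets 2..5: B9 7E 92 25.
Big-endian stores the most-significant byte at the lowest address.
The bytes are already most-significant first: 0xB97E9225.

0xB97E9225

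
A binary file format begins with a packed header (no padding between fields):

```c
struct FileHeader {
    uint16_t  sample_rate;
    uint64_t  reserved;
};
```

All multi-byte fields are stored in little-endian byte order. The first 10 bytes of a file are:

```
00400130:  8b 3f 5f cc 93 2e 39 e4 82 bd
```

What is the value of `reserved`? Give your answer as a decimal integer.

13655727954386472031

`reserved` follows `sample_rate` (2 bytes), so it starts at byte offset 2 and occupies 8 bytes.
Bytes at offsets 2..9: 5F CC 93 2E 39 E4 82 BD.
In little-endian order the low byte comes first in memory.
Reassemble most-significant byte first: BD 82 E4 39 2E 93 CC 5F → 0xBD82E4392E93CC5F.
0xBD82E4392E93CC5F = 13655727954386472031.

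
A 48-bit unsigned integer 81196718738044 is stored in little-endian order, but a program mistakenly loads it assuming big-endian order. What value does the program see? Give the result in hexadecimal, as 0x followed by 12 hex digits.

81196718738044 in 48-bit hexadecimal is 0x49D91593CA7C.
Stored little-endian, the bytes at ascending addresses are 7C CA 93 15 D9 49.
Read back as big-endian, the last byte is least significant, giving 0x7CCA9315D949.

0x7CCA9315D949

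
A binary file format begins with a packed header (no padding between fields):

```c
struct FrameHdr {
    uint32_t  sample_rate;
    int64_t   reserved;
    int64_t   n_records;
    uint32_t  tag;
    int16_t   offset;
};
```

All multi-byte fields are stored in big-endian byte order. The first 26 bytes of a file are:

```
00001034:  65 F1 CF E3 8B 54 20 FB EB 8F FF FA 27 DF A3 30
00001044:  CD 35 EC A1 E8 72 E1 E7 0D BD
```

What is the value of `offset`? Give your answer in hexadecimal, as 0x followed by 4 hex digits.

`offset` follows `sample_rate` (4 B), `reserved` (8 B), `n_records` (8 B), `tag` (4 B), so it starts at offset 4 + 8 + 8 + 4 = 24 and occupies 2 bytes.
Bytes at offsets 24..25: 0D BD.
Big-endian stores the most-significant byte at the lowest address.
The bytes are already most-significant first: 0x0DBD.

0x0DBD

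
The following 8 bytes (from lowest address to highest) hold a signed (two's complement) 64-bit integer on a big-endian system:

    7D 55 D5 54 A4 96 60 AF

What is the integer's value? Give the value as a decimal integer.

9031359187276685487

Big-endian: lowest address holds the most-significant byte.
The bytes are already most-significant first: 0x7D55D554A49660AF.
0x7D55D554A49660AF = 9031359187276685487.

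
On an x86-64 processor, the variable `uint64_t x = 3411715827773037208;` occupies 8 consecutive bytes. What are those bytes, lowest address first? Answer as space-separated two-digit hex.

98 5A FD 24 78 D9 58 2F

3411715827773037208 in hexadecimal, padded to 64 bits, is 0x2F58D97824FD5A98.
Split into bytes (most-significant first): 2F 58 D9 78 24 FD 5A 98.
In little-endian order the low byte comes first in memory.
So at ascending addresses the bytes are 98 5A FD 24 78 D9 58 2F.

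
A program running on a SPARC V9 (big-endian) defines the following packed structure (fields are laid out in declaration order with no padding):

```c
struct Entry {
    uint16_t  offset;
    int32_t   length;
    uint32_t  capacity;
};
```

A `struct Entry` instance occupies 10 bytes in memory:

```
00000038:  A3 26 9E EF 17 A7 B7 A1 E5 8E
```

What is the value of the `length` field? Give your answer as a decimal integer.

`length` follows `offset` (2 bytes), so it starts at byte offset 2 and occupies 4 bytes.
Bytes at offsets 2..5: 9E EF 17 A7.
Big-endian: lowest address holds the most-significant byte.
The bytes are already most-significant first: 0x9EEF17A7.
Top bit is set, so as a signed 32-bit value this is 0x9EEF17A7 − 2^32 = -1628498009.

-1628498009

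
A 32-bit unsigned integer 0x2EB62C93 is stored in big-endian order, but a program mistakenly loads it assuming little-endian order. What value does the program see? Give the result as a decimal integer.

2469180974

Stored big-endian, the bytes at ascending addresses are 2E B6 2C 93.
Read back as little-endian, the first byte is least significant, giving 0x932CB62E.
0x932CB62E = 2469180974.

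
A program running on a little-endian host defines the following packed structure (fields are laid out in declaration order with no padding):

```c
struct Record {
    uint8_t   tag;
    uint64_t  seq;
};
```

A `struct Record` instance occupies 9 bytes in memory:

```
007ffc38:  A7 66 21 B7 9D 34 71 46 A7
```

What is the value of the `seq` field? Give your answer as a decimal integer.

`seq` follows `tag` (1 byte), so it starts at byte offset 1 and occupies 8 bytes.
Bytes at offsets 1..8: 66 21 B7 9D 34 71 46 A7.
In little-endian order the low byte comes first in memory.
Reassemble most-significant byte first: A7 46 71 34 9D B7 21 66 → 0xA74671349DB72166.
0xA74671349DB72166 = 12053445923501973862.

12053445923501973862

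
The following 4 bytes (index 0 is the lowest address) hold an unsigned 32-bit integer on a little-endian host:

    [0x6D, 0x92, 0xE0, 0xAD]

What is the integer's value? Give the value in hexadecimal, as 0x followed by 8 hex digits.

Little-endian stores the least-significant byte at the lowest address.
Reassemble most-significant byte first: AD E0 92 6D → 0xADE0926D.

0xADE0926D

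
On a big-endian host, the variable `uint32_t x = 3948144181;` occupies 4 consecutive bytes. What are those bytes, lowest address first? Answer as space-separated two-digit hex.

EB 53 E6 35

3948144181 in hexadecimal, padded to 32 bits, is 0xEB53E635.
Split into bytes (most-significant first): EB 53 E6 35.
In big-endian order the high byte comes first in memory.
So the memory order matches the most-significant-first order: EB 53 E6 35.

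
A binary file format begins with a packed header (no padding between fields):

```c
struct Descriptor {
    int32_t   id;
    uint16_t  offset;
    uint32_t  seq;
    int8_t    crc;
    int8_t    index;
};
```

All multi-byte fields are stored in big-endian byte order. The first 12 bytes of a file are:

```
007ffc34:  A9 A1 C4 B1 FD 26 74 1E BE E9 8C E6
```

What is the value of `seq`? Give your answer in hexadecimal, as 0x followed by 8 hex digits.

`seq` follows `id` (4 B), `offset` (2 B), so it starts at offset 4 + 2 = 6 and occupies 4 bytes.
Bytes at offsets 6..9: 74 1E BE E9.
Big-endian stores the most-significant byte at the lowest address.
The bytes are already most-significant first: 0x741EBEE9.

0x741EBEE9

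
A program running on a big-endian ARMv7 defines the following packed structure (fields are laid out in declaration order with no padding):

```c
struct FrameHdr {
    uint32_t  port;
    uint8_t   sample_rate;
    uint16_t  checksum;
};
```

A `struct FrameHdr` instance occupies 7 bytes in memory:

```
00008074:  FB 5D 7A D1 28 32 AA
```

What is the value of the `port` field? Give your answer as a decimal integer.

`port` is the first field, at byte offset 0, occupying 4 bytes.
Bytes at offsets 0..3: FB 5D 7A D1.
Big-endian: lowest address holds the most-significant byte.
The bytes are already most-significant first: 0xFB5D7AD1.
0xFB5D7AD1 = 4217207505.

4217207505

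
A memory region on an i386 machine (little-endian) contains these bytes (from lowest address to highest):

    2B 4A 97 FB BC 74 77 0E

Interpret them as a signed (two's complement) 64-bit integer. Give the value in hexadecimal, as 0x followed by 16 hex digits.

0x0E7774BCFB974A2B

Little-endian stores the least-significant byte at the lowest address.
Reassemble most-significant byte first: 0E 77 74 BC FB 97 4A 2B → 0x0E7774BCFB974A2B.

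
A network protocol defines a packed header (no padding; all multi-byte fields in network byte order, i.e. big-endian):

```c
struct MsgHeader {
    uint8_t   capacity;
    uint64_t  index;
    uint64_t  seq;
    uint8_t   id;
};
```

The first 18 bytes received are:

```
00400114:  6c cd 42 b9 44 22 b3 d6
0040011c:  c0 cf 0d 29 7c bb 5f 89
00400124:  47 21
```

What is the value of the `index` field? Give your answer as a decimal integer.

14790587828529256128

`index` follows `capacity` (1 byte), so it starts at byte offset 1 and occupies 8 bytes.
Bytes at offsets 1..8: CD 42 B9 44 22 B3 D6 C0.
In big-endian order the high byte comes first in memory.
The bytes are already most-significant first: 0xCD42B94422B3D6C0.
0xCD42B94422B3D6C0 = 14790587828529256128.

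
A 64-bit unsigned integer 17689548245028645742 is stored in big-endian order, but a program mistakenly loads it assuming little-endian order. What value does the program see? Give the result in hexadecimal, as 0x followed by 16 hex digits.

0x6E2B11D667E67DF5

17689548245028645742 in 64-bit hexadecimal is 0xF57DE667D6112B6E.
Stored big-endian, the bytes at ascending addresses are F5 7D E6 67 D6 11 2B 6E.
Read back as little-endian, the first byte is least significant, giving 0x6E2B11D667E67DF5.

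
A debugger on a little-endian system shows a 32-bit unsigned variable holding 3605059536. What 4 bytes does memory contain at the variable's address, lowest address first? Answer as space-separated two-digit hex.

3605059536 in hexadecimal, padded to 32 bits, is 0xD6E0D7D0.
Split into bytes (most-significant first): D6 E0 D7 D0.
Little-endian stores the least-significant byte at the lowest address.
So at ascending addresses the bytes are D0 D7 E0 D6.

D0 D7 E0 D6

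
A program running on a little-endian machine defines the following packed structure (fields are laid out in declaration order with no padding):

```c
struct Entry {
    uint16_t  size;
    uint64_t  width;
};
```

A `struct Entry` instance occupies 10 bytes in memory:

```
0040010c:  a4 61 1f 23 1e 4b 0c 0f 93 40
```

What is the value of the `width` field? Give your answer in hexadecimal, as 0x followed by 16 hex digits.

0x40930F0C4B1E231F

`width` follows `size` (2 bytes), so it starts at byte offset 2 and occupies 8 bytes.
Bytes at offsets 2..9: 1F 23 1E 4B 0C 0F 93 40.
Little-endian: lowest address holds the least-significant byte.
Reassemble most-significant byte first: 40 93 0F 0C 4B 1E 23 1F → 0x40930F0C4B1E231F.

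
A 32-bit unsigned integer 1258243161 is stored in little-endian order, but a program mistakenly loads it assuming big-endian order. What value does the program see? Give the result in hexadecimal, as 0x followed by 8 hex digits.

1258243161 in 32-bit hexadecimal is 0x4AFF4459.
Stored little-endian, the bytes at ascending addresses are 59 44 FF 4A.
Read back as big-endian, the last byte is least significant, giving 0x5944FF4A.

0x5944FF4A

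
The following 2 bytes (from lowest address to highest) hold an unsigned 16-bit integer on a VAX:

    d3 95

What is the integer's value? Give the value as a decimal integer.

38355

Little-endian stores the least-significant byte at the lowest address.
Reassemble most-significant byte first: 95 D3 → 0x95D3.
0x95D3 = 38355.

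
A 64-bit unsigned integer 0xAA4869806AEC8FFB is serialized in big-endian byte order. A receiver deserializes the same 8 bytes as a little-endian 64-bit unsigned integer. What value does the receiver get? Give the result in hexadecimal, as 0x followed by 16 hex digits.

Stored big-endian, the bytes at ascending addresses are AA 48 69 80 6A EC 8F FB.
Read back as little-endian, the first byte is least significant, giving 0xFB8FEC6A806948AA.

0xFB8FEC6A806948AA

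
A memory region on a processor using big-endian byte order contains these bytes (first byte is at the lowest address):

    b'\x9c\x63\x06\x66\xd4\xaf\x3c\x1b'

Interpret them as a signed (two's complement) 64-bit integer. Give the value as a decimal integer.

In big-endian order the high byte comes first in memory.
The bytes are already most-significant first: 0x9C630666D4AF3C1B.
Top bit is set, so as a signed 64-bit value this is 0x9C630666D4AF3C1B − 2^64 = -7177886342373753829.

-7177886342373753829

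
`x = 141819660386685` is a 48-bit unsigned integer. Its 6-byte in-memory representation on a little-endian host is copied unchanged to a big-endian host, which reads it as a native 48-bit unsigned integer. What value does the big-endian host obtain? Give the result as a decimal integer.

138269945166720

141819660386685 in 48-bit hexadecimal is 0x80FBF67AC17D.
Stored little-endian, the bytes at ascending addresses are 7D C1 7A F6 FB 80.
Read back as big-endian, the last byte is least significant, giving 0x7DC17AF6FB80.
0x7DC17AF6FB80 = 138269945166720.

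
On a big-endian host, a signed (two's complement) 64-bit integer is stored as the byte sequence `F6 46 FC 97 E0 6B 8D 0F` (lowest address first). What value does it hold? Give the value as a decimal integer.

-700594962774127345

Big-endian: lowest address holds the most-significant byte.
The bytes are already most-significant first: 0xF646FC97E06B8D0F.
Top bit is set, so as a signed 64-bit value this is 0xF646FC97E06B8D0F − 2^64 = -700594962774127345.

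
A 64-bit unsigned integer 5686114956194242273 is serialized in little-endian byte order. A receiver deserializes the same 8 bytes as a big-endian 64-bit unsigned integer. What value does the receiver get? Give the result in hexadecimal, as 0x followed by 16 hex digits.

5686114956194242273 in 64-bit hexadecimal is 0x4EE9236D23FE5EE1.
Stored little-endian, the bytes at ascending addresses are E1 5E FE 23 6D 23 E9 4E.
Read back as big-endian, the last byte is least significant, giving 0xE15EFE236D23E94E.

0xE15EFE236D23E94E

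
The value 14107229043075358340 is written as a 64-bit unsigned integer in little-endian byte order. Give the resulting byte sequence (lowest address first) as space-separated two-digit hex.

14107229043075358340 in hexadecimal, padded to 64 bits, is 0xC3C6F21245949E84.
Split into bytes (most-significant first): C3 C6 F2 12 45 94 9E 84.
Little-endian: lowest address holds the least-significant byte.
So at ascending addresses the bytes are 84 9E 94 45 12 F2 C6 C3.

84 9E 94 45 12 F2 C6 C3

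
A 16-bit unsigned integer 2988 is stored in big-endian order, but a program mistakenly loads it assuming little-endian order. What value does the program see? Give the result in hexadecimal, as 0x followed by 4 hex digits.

2988 in 16-bit hexadecimal is 0x0BAC.
Stored big-endian, the bytes at ascending addresses are 0B AC.
Read back as little-endian, the first byte is least significant, giving 0xAC0B.

0xAC0B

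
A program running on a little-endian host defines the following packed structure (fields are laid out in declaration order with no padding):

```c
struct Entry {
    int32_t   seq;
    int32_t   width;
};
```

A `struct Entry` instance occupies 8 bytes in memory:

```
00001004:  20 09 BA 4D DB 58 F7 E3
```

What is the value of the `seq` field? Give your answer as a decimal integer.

`seq` is the first field, at byte offset 0, occupying 4 bytes.
Bytes at offsets 0..3: 20 09 BA 4D.
In little-endian order the low byte comes first in memory.
Reassemble most-significant byte first: 4D BA 09 20 → 0x4DBA0920.
0x4DBA0920 = 1304037664.

1304037664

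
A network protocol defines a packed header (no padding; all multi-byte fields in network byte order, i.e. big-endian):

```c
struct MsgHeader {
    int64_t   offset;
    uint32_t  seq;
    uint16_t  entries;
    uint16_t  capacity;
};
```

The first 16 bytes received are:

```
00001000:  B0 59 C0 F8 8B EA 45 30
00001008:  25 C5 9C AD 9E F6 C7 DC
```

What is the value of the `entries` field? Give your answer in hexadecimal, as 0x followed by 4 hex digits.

`entries` follows `offset` (8 B), `seq` (4 B), so it starts at offset 8 + 4 = 12 and occupies 2 bytes.
Bytes at offsets 12..13: 9E F6.
In big-endian order the high byte comes first in memory.
The bytes are already most-significant first: 0x9EF6.

0x9EF6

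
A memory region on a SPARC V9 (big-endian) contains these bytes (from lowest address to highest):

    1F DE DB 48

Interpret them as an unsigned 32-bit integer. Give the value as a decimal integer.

534698824

In big-endian order the high byte comes first in memory.
The bytes are already most-significant first: 0x1FDEDB48.
0x1FDEDB48 = 534698824.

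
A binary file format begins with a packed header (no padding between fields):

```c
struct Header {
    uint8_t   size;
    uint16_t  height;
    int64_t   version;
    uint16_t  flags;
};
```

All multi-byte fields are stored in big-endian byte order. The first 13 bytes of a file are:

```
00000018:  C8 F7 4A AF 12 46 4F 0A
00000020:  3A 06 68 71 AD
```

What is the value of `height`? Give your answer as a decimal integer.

63306

`height` follows `size` (1 byte), so it starts at byte offset 1 and occupies 2 bytes.
Bytes at offsets 1..2: F7 4A.
Big-endian: lowest address holds the most-significant byte.
The bytes are already most-significant first: 0xF74A.
0xF74A = 63306.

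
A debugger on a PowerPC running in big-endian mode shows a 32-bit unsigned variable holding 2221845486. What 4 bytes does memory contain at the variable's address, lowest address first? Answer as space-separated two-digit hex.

84 6E AB EE

2221845486 in hexadecimal, padded to 32 bits, is 0x846EABEE.
Split into bytes (most-significant first): 84 6E AB EE.
Big-endian stores the most-significant byte at the lowest address.
So the memory order matches the most-significant-first order: 84 6E AB EE.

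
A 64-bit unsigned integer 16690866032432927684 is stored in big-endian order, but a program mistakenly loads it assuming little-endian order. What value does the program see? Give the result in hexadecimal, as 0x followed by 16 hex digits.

0xC453CC7839DEA1E7

16690866032432927684 in 64-bit hexadecimal is 0xE7A1DE3978CC53C4.
Stored big-endian, the bytes at ascending addresses are E7 A1 DE 39 78 CC 53 C4.
Read back as little-endian, the first byte is least significant, giving 0xC453CC7839DEA1E7.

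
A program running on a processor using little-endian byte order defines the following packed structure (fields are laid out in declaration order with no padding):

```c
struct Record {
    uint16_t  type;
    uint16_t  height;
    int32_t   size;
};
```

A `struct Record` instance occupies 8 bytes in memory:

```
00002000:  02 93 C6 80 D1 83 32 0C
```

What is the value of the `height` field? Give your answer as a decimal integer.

`height` follows `type` (2 bytes), so it starts at byte offset 2 and occupies 2 bytes.
Bytes at offsets 2..3: C6 80.
In little-endian order the low byte comes first in memory.
Reassemble most-significant byte first: 80 C6 → 0x80C6.
0x80C6 = 32966.

32966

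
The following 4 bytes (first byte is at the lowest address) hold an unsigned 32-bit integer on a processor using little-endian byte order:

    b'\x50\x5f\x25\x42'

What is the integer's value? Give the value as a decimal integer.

1109745488

Little-endian stores the least-significant byte at the lowest address.
Reassemble most-significant byte first: 42 25 5F 50 → 0x42255F50.
0x42255F50 = 1109745488.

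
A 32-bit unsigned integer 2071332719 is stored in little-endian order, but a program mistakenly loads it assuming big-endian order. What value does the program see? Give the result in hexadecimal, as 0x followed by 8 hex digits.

2071332719 in 32-bit hexadecimal is 0x7B76076F.
Stored little-endian, the bytes at ascending addresses are 6F 07 76 7B.
Read back as big-endian, the last byte is least significant, giving 0x6F07767B.

0x6F07767B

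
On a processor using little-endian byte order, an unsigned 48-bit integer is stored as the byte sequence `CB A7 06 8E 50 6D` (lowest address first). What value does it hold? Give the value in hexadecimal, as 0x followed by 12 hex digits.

0x6D508E06A7CB

In little-endian order the low byte comes first in memory.
Reassemble most-significant byte first: 6D 50 8E 06 A7 CB → 0x6D508E06A7CB.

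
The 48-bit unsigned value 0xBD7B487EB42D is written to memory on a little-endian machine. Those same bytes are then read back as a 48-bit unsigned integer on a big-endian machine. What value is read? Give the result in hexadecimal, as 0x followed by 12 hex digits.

0x2DB47E487BBD

Stored little-endian, the bytes at ascending addresses are 2D B4 7E 48 7B BD.
Read back as big-endian, the last byte is least significant, giving 0x2DB47E487BBD.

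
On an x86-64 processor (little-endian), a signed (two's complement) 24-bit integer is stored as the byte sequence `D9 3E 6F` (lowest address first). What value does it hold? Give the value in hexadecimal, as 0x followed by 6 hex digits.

In little-endian order the low byte comes first in memory.
Reassemble most-significant byte first: 6F 3E D9 → 0x6F3ED9.

0x6F3ED9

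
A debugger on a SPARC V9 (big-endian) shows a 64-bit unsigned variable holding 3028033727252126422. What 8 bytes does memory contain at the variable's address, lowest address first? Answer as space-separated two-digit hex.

3028033727252126422 in hexadecimal, padded to 64 bits, is 0x2A05BCA1B8C3DAD6.
Split into bytes (most-significant first): 2A 05 BC A1 B8 C3 DA D6.
Big-endian stores the most-significant byte at the lowest address.
So the memory order matches the most-significant-first order: 2A 05 BC A1 B8 C3 DA D6.

2A 05 BC A1 B8 C3 DA D6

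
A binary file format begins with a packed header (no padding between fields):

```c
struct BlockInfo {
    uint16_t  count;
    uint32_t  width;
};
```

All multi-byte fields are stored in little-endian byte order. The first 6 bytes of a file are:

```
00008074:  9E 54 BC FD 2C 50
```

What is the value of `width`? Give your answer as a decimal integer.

1345125820

`width` follows `count` (2 bytes), so it starts at byte offset 2 and occupies 4 bytes.
Bytes at offsets 2..5: BC FD 2C 50.
Little-endian: lowest address holds the least-significant byte.
Reassemble most-significant byte first: 50 2C FD BC → 0x502CFDBC.
0x502CFDBC = 1345125820.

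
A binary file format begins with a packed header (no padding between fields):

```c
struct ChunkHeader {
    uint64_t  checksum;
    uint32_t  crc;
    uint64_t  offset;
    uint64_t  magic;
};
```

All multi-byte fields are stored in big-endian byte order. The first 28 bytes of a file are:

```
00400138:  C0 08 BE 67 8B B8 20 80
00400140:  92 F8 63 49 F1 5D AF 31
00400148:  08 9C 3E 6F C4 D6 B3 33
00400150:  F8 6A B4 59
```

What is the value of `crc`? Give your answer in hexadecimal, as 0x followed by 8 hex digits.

0x92F86349

`crc` follows `checksum` (8 bytes), so it starts at byte offset 8 and occupies 4 bytes.
Bytes at offsets 8..11: 92 F8 63 49.
In big-endian order the high byte comes first in memory.
The bytes are already most-significant first: 0x92F86349.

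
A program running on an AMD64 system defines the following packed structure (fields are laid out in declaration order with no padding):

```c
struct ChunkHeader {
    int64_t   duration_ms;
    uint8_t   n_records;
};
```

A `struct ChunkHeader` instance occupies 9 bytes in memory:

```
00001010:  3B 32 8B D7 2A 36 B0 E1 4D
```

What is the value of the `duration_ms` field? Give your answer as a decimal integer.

-2184186261641940421

`duration_ms` is the first field, at byte offset 0, occupying 8 bytes.
Bytes at offsets 0..7: 3B 32 8B D7 2A 36 B0 E1.
Little-endian stores the least-significant byte at the lowest address.
Reassemble most-significant byte first: E1 B0 36 2A D7 8B 32 3B → 0xE1B0362AD78B323B.
Top bit is set, so as a signed 64-bit value this is 0xE1B0362AD78B323B − 2^64 = -2184186261641940421.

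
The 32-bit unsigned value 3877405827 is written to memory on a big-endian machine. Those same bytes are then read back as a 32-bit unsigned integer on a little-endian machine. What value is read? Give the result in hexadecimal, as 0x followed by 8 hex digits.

0x83841CE7

3877405827 in 32-bit hexadecimal is 0xE71C8483.
Stored big-endian, the bytes at ascending addresses are E7 1C 84 83.
Read back as little-endian, the first byte is least significant, giving 0x83841CE7.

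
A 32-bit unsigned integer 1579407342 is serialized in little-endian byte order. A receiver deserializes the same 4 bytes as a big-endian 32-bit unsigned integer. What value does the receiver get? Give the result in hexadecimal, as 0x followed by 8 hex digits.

0xEED7235E

1579407342 in 32-bit hexadecimal is 0x5E23D7EE.
Stored little-endian, the bytes at ascending addresses are EE D7 23 5E.
Read back as big-endian, the last byte is least significant, giving 0xEED7235E.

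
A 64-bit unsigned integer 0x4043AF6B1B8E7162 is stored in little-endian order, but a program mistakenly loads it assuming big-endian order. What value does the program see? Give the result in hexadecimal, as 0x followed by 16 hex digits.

0x62718E1B6BAF4340

Stored little-endian, the bytes at ascending addresses are 62 71 8E 1B 6B AF 43 40.
Read back as big-endian, the last byte is least significant, giving 0x62718E1B6BAF4340.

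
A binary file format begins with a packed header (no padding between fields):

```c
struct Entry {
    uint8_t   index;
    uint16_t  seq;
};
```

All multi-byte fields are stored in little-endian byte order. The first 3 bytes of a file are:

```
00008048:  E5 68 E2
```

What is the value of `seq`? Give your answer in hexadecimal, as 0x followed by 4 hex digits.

0xE268

`seq` follows `index` (1 byte), so it starts at byte offset 1 and occupies 2 bytes.
Bytes at offsets 1..2: 68 E2.
Little-endian: lowest address holds the least-significant byte.
Reassemble most-significant byte first: E2 68 → 0xE268.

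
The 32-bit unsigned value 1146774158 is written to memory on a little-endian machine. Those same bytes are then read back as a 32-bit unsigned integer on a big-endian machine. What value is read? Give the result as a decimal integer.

1146774158 in 32-bit hexadecimal is 0x445A628E.
Stored little-endian, the bytes at ascending addresses are 8E 62 5A 44.
Read back as big-endian, the last byte is least significant, giving 0x8E625A44.
0x8E625A44 = 2388810308.

2388810308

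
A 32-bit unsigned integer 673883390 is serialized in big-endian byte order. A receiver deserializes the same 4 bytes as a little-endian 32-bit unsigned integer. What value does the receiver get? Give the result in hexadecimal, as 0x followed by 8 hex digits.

0xFEA42A28

673883390 in 32-bit hexadecimal is 0x282AA4FE.
Stored big-endian, the bytes at ascending addresses are 28 2A A4 FE.
Read back as little-endian, the first byte is least significant, giving 0xFEA42A28.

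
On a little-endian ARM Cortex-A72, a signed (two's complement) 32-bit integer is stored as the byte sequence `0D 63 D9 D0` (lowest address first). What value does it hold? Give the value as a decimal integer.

Little-endian: lowest address holds the least-significant byte.
Reassemble most-significant byte first: D0 D9 63 0D → 0xD0D9630D.
Top bit is set, so as a signed 32-bit value this is 0xD0D9630D − 2^32 = -791059699.

-791059699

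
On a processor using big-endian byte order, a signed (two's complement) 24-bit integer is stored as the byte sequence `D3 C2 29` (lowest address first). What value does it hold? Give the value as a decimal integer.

-2899415

In big-endian order the high byte comes first in memory.
The bytes are already most-significant first: 0xD3C229.
Top bit is set, so as a signed 24-bit value this is 0xD3C229 − 2^24 = -2899415.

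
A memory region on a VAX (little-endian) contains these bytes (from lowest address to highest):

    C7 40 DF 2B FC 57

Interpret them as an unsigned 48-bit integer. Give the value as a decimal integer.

96740579426503

In little-endian order the low byte comes first in memory.
Reassemble most-significant byte first: 57 FC 2B DF 40 C7 → 0x57FC2BDF40C7.
0x57FC2BDF40C7 = 96740579426503.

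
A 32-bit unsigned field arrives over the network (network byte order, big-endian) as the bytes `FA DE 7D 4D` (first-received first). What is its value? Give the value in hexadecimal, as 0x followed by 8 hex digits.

0xFADE7D4D

In big-endian order the high byte comes first in memory.
The bytes are already most-significant first: 0xFADE7D4D.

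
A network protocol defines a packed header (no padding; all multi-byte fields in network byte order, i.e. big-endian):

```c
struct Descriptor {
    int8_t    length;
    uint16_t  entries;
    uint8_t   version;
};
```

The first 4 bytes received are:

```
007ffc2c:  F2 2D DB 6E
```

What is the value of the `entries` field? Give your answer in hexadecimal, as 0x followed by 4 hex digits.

0x2DDB

`entries` follows `length` (1 byte), so it starts at byte offset 1 and occupies 2 bytes.
Bytes at offsets 1..2: 2D DB.
Big-endian: lowest address holds the most-significant byte.
The bytes are already most-significant first: 0x2DDB.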